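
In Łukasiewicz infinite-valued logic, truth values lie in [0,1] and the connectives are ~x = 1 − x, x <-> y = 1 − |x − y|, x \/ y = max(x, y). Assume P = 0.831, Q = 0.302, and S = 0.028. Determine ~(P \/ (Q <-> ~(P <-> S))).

P <-> S = 1 − |0.831 − 0.028| = 1 − 0.803 = 0.197
~(P <-> S) = 1 − 0.197 = 0.803
Q <-> ~(P <-> S) = 1 − |0.302 − 0.803| = 1 − 0.501 = 0.499
P \/ (Q <-> ~(P <-> S)) = max(0.831, 0.499) = 0.831
~(P \/ (Q <-> ~(P <-> S))) = 1 − 0.831 = 0.169

0.169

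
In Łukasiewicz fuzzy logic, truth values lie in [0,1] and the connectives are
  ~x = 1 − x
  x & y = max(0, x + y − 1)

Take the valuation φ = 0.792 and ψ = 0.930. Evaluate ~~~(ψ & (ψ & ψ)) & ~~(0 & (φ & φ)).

0.000

ψ & ψ = max(0, 0.930 + 0.930 − 1) = max(0, 0.860) = 0.860
ψ & (ψ & ψ) = max(0, 0.930 + 0.860 − 1) = max(0, 0.790) = 0.790
~(ψ & (ψ & ψ)) = 1 − 0.790 = 0.210
~~(ψ & (ψ & ψ)) = 1 − 0.210 = 0.790
~~~(ψ & (ψ & ψ)) = 1 − 0.790 = 0.210
φ & φ = max(0, 0.792 + 0.792 − 1) = max(0, 0.584) = 0.584
0 & (φ & φ) = max(0, 0.000 + 0.584 − 1) = max(0, -0.416) = 0.000
~(0 & (φ & φ)) = 1 − 0.000 = 1.000
~~(0 & (φ & φ)) = 1 − 1.000 = 0.000
~~~(ψ & (ψ & ψ)) & ~~(0 & (φ & φ)) = max(0, 0.210 + 0.000 − 1) = max(0, -0.790) = 0.000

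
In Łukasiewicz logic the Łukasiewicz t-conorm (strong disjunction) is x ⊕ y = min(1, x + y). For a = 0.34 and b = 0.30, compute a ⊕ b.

0.64

a ⊕ b = min(1, 0.34 + 0.30) = min(1, 0.64) = 0.64
For comparison, the Gödel t-conorm max(x, y) would give 0.34.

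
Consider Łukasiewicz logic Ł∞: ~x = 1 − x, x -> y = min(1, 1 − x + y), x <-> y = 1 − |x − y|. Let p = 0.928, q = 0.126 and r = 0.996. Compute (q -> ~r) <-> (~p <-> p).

0.266

~r = 1 − 0.996 = 0.004
q -> ~r = min(1, 1 − 0.126 + 0.004) = min(1, 0.878) = 0.878
~p = 1 − 0.928 = 0.072
~p <-> p = 1 − |0.072 − 0.928| = 1 − 0.856 = 0.144
(q -> ~r) <-> (~p <-> p) = 1 − |0.878 − 0.144| = 1 − 0.734 = 0.266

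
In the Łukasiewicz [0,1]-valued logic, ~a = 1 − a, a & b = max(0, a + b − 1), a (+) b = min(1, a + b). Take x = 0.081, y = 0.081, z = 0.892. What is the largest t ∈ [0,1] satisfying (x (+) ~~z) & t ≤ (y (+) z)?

1.000

~z = 1 − 0.892 = 0.108
~~z = 1 − 0.108 = 0.892
x (+) ~~z = min(1, 0.081 + 0.892) = min(1, 0.973) = 0.973
So the left factor is x (+) ~~z = 0.973.
y (+) z = min(1, 0.081 + 0.892) = min(1, 0.973) = 0.973
So the right-hand bound is y (+) z = 0.973.
The residuum of the Łukasiewicz t-norm gives the supremum: min(1, 1 − 0.973 + 0.973).
1 − 0.973 + 0.973 = 1.000, so t = min(1, 1.000) = 1.000.
Check: 0.973 & 1.000 = max(0, 0.973) = 0.973 ≤ 0.973.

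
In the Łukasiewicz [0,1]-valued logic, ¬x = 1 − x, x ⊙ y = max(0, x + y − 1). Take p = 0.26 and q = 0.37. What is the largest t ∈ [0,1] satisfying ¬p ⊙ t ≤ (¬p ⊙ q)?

¬p = 1 − 0.26 = 0.74
So the left factor is ¬p = 0.74.
¬p ⊙ q = max(0, 0.74 + 0.37 − 1) = max(0, 0.11) = 0.11
So the right-hand bound is ¬p ⊙ q = 0.11.
The residuum of the Łukasiewicz t-norm gives the supremum: min(1, 1 − 0.74 + 0.11).
1 − 0.74 + 0.11 = 0.37, so t = min(1, 0.37) = 0.37.
Check: 0.74 ⊙ 0.37 = max(0, 0.11) = 0.11 ≤ 0.11.

0.37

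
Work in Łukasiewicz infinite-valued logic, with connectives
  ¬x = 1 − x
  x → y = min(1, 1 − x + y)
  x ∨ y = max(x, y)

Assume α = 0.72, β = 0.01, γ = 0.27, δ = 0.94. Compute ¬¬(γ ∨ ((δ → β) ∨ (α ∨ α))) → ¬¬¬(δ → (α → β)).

δ → β = min(1, 1 − 0.94 + 0.01) = min(1, 0.07) = 0.07
α ∨ α = max(0.72, 0.72) = 0.72
(δ → β) ∨ (α ∨ α) = max(0.07, 0.72) = 0.72
γ ∨ ((δ → β) ∨ (α ∨ α)) = max(0.27, 0.72) = 0.72
¬(γ ∨ ((δ → β) ∨ (α ∨ α))) = 1 − 0.72 = 0.28
¬¬(γ ∨ ((δ → β) ∨ (α ∨ α))) = 1 − 0.28 = 0.72
α → β = min(1, 1 − 0.72 + 0.01) = min(1, 0.29) = 0.29
δ → (α → β) = min(1, 1 − 0.94 + 0.29) = min(1, 0.35) = 0.35
¬(δ → (α → β)) = 1 − 0.35 = 0.65
¬¬(δ → (α → β)) = 1 − 0.65 = 0.35
¬¬¬(δ → (α → β)) = 1 − 0.35 = 0.65
¬¬(γ ∨ ((δ → β) ∨ (α ∨ α))) → ¬¬¬(δ → (α → β)) = min(1, 1 − 0.72 + 0.65) = min(1, 0.93) = 0.93

0.93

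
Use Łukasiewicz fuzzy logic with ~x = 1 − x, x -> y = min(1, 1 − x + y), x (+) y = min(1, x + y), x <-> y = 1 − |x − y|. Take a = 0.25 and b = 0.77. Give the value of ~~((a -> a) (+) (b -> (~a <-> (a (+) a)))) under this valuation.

a -> a = min(1, 1 − 0.25 + 0.25) = min(1, 1.00) = 1.00
~a = 1 − 0.25 = 0.75
a (+) a = min(1, 0.25 + 0.25) = min(1, 0.50) = 0.50
~a <-> (a (+) a) = 1 − |0.75 − 0.50| = 1 − 0.25 = 0.75
b -> (~a <-> (a (+) a)) = min(1, 1 − 0.77 + 0.75) = min(1, 0.98) = 0.98
(a -> a) (+) (b -> (~a <-> (a (+) a))) = min(1, 1.00 + 0.98) = min(1, 1.98) = 1.00
~((a -> a) (+) (b -> (~a <-> (a (+) a)))) = 1 − 1.00 = 0.00
~~((a -> a) (+) (b -> (~a <-> (a (+) a)))) = 1 − 0.00 = 1.00

1.00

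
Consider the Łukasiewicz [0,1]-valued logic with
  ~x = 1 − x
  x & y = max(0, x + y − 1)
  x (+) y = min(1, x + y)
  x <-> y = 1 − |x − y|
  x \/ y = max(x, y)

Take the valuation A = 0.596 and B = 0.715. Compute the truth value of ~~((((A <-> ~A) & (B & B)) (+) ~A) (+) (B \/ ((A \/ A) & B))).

~A = 1 − 0.596 = 0.404
A <-> ~A = 1 − |0.596 − 0.404| = 1 − 0.192 = 0.808
B & B = max(0, 0.715 + 0.715 − 1) = max(0, 0.430) = 0.430
(A <-> ~A) & (B & B) = max(0, 0.808 + 0.430 − 1) = max(0, 0.238) = 0.238
((A <-> ~A) & (B & B)) (+) ~A = min(1, 0.238 + 0.404) = min(1, 0.642) = 0.642
A \/ A = max(0.596, 0.596) = 0.596
(A \/ A) & B = max(0, 0.596 + 0.715 − 1) = max(0, 0.311) = 0.311
B \/ ((A \/ A) & B) = max(0.715, 0.311) = 0.715
(((A <-> ~A) & (B & B)) (+) ~A) (+) (B \/ ((A \/ A) & B)) = min(1, 0.642 + 0.715) = min(1, 1.357) = 1.000
~((((A <-> ~A) & (B & B)) (+) ~A) (+) (B \/ ((A \/ A) & B))) = 1 − 1.000 = 0.000
~~((((A <-> ~A) & (B & B)) (+) ~A) (+) (B \/ ((A \/ A) & B))) = 1 − 0.000 = 1.000

1.000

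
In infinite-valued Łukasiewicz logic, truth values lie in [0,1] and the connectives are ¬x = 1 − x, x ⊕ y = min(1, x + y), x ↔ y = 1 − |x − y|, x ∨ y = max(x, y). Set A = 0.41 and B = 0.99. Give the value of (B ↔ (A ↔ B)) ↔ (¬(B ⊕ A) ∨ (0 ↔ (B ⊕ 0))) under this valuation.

A ↔ B = 1 − |0.41 − 0.99| = 1 − 0.58 = 0.42
B ↔ (A ↔ B) = 1 − |0.99 − 0.42| = 1 − 0.57 = 0.43
B ⊕ A = min(1, 0.99 + 0.41) = min(1, 1.40) = 1.00
¬(B ⊕ A) = 1 − 1.00 = 0.00
B ⊕ 0 = min(1, 0.99 + 0.00) = min(1, 0.99) = 0.99
0 ↔ (B ⊕ 0) = 1 − |0.00 − 0.99| = 1 − 0.99 = 0.01
¬(B ⊕ A) ∨ (0 ↔ (B ⊕ 0)) = max(0.00, 0.01) = 0.01
(B ↔ (A ↔ B)) ↔ (¬(B ⊕ A) ∨ (0 ↔ (B ⊕ 0))) = 1 − |0.43 − 0.01| = 1 − 0.42 = 0.58

0.58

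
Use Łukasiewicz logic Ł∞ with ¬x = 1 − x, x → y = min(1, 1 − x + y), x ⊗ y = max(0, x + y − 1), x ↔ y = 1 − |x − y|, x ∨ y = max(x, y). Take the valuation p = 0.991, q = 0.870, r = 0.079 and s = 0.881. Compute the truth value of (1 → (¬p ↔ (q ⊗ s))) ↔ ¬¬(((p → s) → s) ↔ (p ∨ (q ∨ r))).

0.258

¬p = 1 − 0.991 = 0.009
q ⊗ s = max(0, 0.870 + 0.881 − 1) = max(0, 0.751) = 0.751
¬p ↔ (q ⊗ s) = 1 − |0.009 − 0.751| = 1 − 0.742 = 0.258
1 → (¬p ↔ (q ⊗ s)) = min(1, 1 − 1.000 + 0.258) = min(1, 0.258) = 0.258
p → s = min(1, 1 − 0.991 + 0.881) = min(1, 0.890) = 0.890
(p → s) → s = min(1, 1 − 0.890 + 0.881) = min(1, 0.991) = 0.991
q ∨ r = max(0.870, 0.079) = 0.870
p ∨ (q ∨ r) = max(0.991, 0.870) = 0.991
((p → s) → s) ↔ (p ∨ (q ∨ r)) = 1 − |0.991 − 0.991| = 1 − 0.000 = 1.000
¬(((p → s) → s) ↔ (p ∨ (q ∨ r))) = 1 − 1.000 = 0.000
¬¬(((p → s) → s) ↔ (p ∨ (q ∨ r))) = 1 − 0.000 = 1.000
(1 → (¬p ↔ (q ⊗ s))) ↔ ¬¬(((p → s) → s) ↔ (p ∨ (q ∨ r))) = 1 − |0.258 − 1.000| = 1 − 0.742 = 0.258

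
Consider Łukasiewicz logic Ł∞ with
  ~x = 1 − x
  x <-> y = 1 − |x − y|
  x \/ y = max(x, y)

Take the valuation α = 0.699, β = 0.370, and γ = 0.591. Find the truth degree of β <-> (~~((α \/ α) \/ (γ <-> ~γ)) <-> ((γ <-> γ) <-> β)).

α \/ α = max(0.699, 0.699) = 0.699
~γ = 1 − 0.591 = 0.409
γ <-> ~γ = 1 − |0.591 − 0.409| = 1 − 0.182 = 0.818
(α \/ α) \/ (γ <-> ~γ) = max(0.699, 0.818) = 0.818
~((α \/ α) \/ (γ <-> ~γ)) = 1 − 0.818 = 0.182
~~((α \/ α) \/ (γ <-> ~γ)) = 1 − 0.182 = 0.818
γ <-> γ = 1 − |0.591 − 0.591| = 1 − 0.000 = 1.000
(γ <-> γ) <-> β = 1 − |1.000 − 0.370| = 1 − 0.630 = 0.370
~~((α \/ α) \/ (γ <-> ~γ)) <-> ((γ <-> γ) <-> β) = 1 − |0.818 − 0.370| = 1 − 0.448 = 0.552
β <-> (~~((α \/ α) \/ (γ <-> ~γ)) <-> ((γ <-> γ) <-> β)) = 1 − |0.370 − 0.552| = 1 − 0.182 = 0.818

0.818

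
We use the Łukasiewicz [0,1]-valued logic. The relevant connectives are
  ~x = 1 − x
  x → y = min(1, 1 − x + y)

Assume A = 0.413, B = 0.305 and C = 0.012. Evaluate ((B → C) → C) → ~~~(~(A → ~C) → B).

0.695

B → C = min(1, 1 − 0.305 + 0.012) = min(1, 0.707) = 0.707
(B → C) → C = min(1, 1 − 0.707 + 0.012) = min(1, 0.305) = 0.305
~C = 1 − 0.012 = 0.988
A → ~C = min(1, 1 − 0.413 + 0.988) = min(1, 1.575) = 1.000
~(A → ~C) = 1 − 1.000 = 0.000
~(A → ~C) → B = min(1, 1 − 0.000 + 0.305) = min(1, 1.305) = 1.000
~(~(A → ~C) → B) = 1 − 1.000 = 0.000
~~(~(A → ~C) → B) = 1 − 0.000 = 1.000
~~~(~(A → ~C) → B) = 1 − 1.000 = 0.000
((B → C) → C) → ~~~(~(A → ~C) → B) = min(1, 1 − 0.305 + 0.000) = min(1, 0.695) = 0.695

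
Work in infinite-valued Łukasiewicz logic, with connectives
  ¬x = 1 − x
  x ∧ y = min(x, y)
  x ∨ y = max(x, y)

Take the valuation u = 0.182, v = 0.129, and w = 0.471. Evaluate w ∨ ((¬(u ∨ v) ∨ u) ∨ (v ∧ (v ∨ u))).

0.818

u ∨ v = max(0.182, 0.129) = 0.182
¬(u ∨ v) = 1 − 0.182 = 0.818
¬(u ∨ v) ∨ u = max(0.818, 0.182) = 0.818
v ∨ u = max(0.129, 0.182) = 0.182
v ∧ (v ∨ u) = min(0.129, 0.182) = 0.129
(¬(u ∨ v) ∨ u) ∨ (v ∧ (v ∨ u)) = max(0.818, 0.129) = 0.818
w ∨ ((¬(u ∨ v) ∨ u) ∨ (v ∧ (v ∨ u))) = max(0.471, 0.818) = 0.818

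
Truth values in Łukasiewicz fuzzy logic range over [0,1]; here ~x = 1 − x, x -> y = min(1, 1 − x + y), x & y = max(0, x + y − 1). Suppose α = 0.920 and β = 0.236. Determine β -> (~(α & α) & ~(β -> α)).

α & α = max(0, 0.920 + 0.920 − 1) = max(0, 0.840) = 0.840
~(α & α) = 1 − 0.840 = 0.160
β -> α = min(1, 1 − 0.236 + 0.920) = min(1, 1.684) = 1.000
~(β -> α) = 1 − 1.000 = 0.000
~(α & α) & ~(β -> α) = max(0, 0.160 + 0.000 − 1) = max(0, -0.840) = 0.000
β -> (~(α & α) & ~(β -> α)) = min(1, 1 − 0.236 + 0.000) = min(1, 0.764) = 0.764

0.764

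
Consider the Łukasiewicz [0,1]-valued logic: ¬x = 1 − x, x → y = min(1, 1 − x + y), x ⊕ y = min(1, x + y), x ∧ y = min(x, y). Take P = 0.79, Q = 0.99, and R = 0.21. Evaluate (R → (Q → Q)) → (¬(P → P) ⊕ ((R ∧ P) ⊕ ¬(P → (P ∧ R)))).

Q → Q = min(1, 1 − 0.99 + 0.99) = min(1, 1.00) = 1.00
R → (Q → Q) = min(1, 1 − 0.21 + 1.00) = min(1, 1.79) = 1.00
P → P = min(1, 1 − 0.79 + 0.79) = min(1, 1.00) = 1.00
¬(P → P) = 1 − 1.00 = 0.00
R ∧ P = min(0.21, 0.79) = 0.21
P ∧ R = min(0.79, 0.21) = 0.21
P → (P ∧ R) = min(1, 1 − 0.79 + 0.21) = min(1, 0.42) = 0.42
¬(P → (P ∧ R)) = 1 − 0.42 = 0.58
(R ∧ P) ⊕ ¬(P → (P ∧ R)) = min(1, 0.21 + 0.58) = min(1, 0.79) = 0.79
¬(P → P) ⊕ ((R ∧ P) ⊕ ¬(P → (P ∧ R))) = min(1, 0.00 + 0.79) = min(1, 0.79) = 0.79
(R → (Q → Q)) → (¬(P → P) ⊕ ((R ∧ P) ⊕ ¬(P → (P ∧ R)))) = min(1, 1 − 1.00 + 0.79) = min(1, 0.79) = 0.79

0.79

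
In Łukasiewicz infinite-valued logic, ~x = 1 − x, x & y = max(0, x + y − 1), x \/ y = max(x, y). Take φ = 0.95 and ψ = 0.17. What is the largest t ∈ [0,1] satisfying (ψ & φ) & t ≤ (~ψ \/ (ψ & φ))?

ψ & φ = max(0, 0.17 + 0.95 − 1) = max(0, 0.12) = 0.12
So the left factor is ψ & φ = 0.12.
~ψ = 1 − 0.17 = 0.83
~ψ \/ (ψ & φ) = max(0.83, 0.12) = 0.83
So the right-hand bound is ~ψ \/ (ψ & φ) = 0.83.
The residuum of the Łukasiewicz t-norm gives the supremum: min(1, 1 − 0.12 + 0.83).
1 − 0.12 + 0.83 = 1.71, so t = min(1, 1.71) = 1.00.
Check: 0.12 & 1.00 = max(0, 0.12) = 0.12 ≤ 0.83.

1.00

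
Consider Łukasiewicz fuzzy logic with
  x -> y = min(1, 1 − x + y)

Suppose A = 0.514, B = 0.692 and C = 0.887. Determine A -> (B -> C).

1.000

B -> C = min(1, 1 − 0.692 + 0.887) = min(1, 1.195) = 1.000
A -> (B -> C) = min(1, 1 − 0.514 + 1.000) = min(1, 1.486) = 1.000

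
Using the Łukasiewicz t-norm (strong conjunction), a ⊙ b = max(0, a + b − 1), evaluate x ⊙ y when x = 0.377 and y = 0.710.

0.087

x ⊙ y = max(0, 0.377 + 0.710 − 1) = max(0, 0.087) = 0.087
For comparison, the Gödel (minimum) t-norm min(a, b) would give 0.377.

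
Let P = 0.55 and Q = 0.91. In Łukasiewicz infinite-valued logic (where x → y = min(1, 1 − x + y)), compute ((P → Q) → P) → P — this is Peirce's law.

1.00

P → Q = min(1, 1 − 0.55 + 0.91) = min(1, 1.36) = 1.00
(P → Q) → P = min(1, 1 − 1.00 + 0.55) = min(1, 0.55) = 0.55
((P → Q) → P) → P = min(1, 1 − 0.55 + 0.55) = min(1, 1.00) = 1.00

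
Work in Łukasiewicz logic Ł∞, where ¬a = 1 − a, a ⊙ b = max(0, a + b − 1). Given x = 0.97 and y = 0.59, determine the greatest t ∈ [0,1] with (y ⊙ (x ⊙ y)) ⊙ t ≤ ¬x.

0.88

x ⊙ y = max(0, 0.97 + 0.59 − 1) = max(0, 0.56) = 0.56
y ⊙ (x ⊙ y) = max(0, 0.59 + 0.56 − 1) = max(0, 0.15) = 0.15
So the left factor is y ⊙ (x ⊙ y) = 0.15.
¬x = 1 − 0.97 = 0.03
So the right-hand bound is ¬x = 0.03.
The residuum of the Łukasiewicz t-norm gives the supremum: min(1, 1 − 0.15 + 0.03).
1 − 0.15 + 0.03 = 0.88, so t = min(1, 0.88) = 0.88.
Check: 0.15 ⊙ 0.88 = max(0, 0.03) = 0.03 ≤ 0.03.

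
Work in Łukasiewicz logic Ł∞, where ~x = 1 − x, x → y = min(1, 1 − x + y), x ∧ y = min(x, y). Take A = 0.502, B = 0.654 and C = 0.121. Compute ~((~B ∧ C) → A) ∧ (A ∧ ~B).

~B = 1 − 0.654 = 0.346
~B ∧ C = min(0.346, 0.121) = 0.121
(~B ∧ C) → A = min(1, 1 − 0.121 + 0.502) = min(1, 1.381) = 1.000
~((~B ∧ C) → A) = 1 − 1.000 = 0.000
A ∧ ~B = min(0.502, 0.346) = 0.346
~((~B ∧ C) → A) ∧ (A ∧ ~B) = min(0.000, 0.346) = 0.000

0.000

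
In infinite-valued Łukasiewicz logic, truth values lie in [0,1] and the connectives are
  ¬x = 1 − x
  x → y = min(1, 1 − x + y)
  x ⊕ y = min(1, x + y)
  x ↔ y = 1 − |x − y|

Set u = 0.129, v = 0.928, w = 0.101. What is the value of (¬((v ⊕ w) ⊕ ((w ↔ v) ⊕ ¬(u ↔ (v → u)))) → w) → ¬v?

0.072

v ⊕ w = min(1, 0.928 + 0.101) = min(1, 1.029) = 1.000
w ↔ v = 1 − |0.101 − 0.928| = 1 − 0.827 = 0.173
v → u = min(1, 1 − 0.928 + 0.129) = min(1, 0.201) = 0.201
u ↔ (v → u) = 1 − |0.129 − 0.201| = 1 − 0.072 = 0.928
¬(u ↔ (v → u)) = 1 − 0.928 = 0.072
(w ↔ v) ⊕ ¬(u ↔ (v → u)) = min(1, 0.173 + 0.072) = min(1, 0.245) = 0.245
(v ⊕ w) ⊕ ((w ↔ v) ⊕ ¬(u ↔ (v → u))) = min(1, 1.000 + 0.245) = min(1, 1.245) = 1.000
¬((v ⊕ w) ⊕ ((w ↔ v) ⊕ ¬(u ↔ (v → u)))) = 1 − 1.000 = 0.000
¬((v ⊕ w) ⊕ ((w ↔ v) ⊕ ¬(u ↔ (v → u)))) → w = min(1, 1 − 0.000 + 0.101) = min(1, 1.101) = 1.000
¬v = 1 − 0.928 = 0.072
(¬((v ⊕ w) ⊕ ((w ↔ v) ⊕ ¬(u ↔ (v → u)))) → w) → ¬v = min(1, 1 − 1.000 + 0.072) = min(1, 0.072) = 0.072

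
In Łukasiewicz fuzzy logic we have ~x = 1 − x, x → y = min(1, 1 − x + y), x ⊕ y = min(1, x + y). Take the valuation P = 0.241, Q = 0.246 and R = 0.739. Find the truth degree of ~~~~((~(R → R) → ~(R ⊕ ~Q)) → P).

R → R = min(1, 1 − 0.739 + 0.739) = min(1, 1.000) = 1.000
~(R → R) = 1 − 1.000 = 0.000
~Q = 1 − 0.246 = 0.754
R ⊕ ~Q = min(1, 0.739 + 0.754) = min(1, 1.493) = 1.000
~(R ⊕ ~Q) = 1 − 1.000 = 0.000
~(R → R) → ~(R ⊕ ~Q) = min(1, 1 − 0.000 + 0.000) = min(1, 1.000) = 1.000
(~(R → R) → ~(R ⊕ ~Q)) → P = min(1, 1 − 1.000 + 0.241) = min(1, 0.241) = 0.241
~((~(R → R) → ~(R ⊕ ~Q)) → P) = 1 − 0.241 = 0.759
~~((~(R → R) → ~(R ⊕ ~Q)) → P) = 1 − 0.759 = 0.241
~~~((~(R → R) → ~(R ⊕ ~Q)) → P) = 1 − 0.241 = 0.759
~~~~((~(R → R) → ~(R ⊕ ~Q)) → P) = 1 − 0.759 = 0.241

0.241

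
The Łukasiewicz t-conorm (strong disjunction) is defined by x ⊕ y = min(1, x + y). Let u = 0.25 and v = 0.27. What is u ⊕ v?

0.52

u ⊕ v = min(1, 0.25 + 0.27) = min(1, 0.52) = 0.52
For comparison, the Gödel t-conorm max(x, y) would give 0.27.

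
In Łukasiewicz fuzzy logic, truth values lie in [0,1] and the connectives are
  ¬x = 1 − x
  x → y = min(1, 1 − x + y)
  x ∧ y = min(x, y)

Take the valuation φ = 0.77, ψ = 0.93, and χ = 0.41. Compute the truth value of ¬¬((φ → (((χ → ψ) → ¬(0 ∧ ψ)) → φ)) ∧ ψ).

χ → ψ = min(1, 1 − 0.41 + 0.93) = min(1, 1.52) = 1.00
0 ∧ ψ = min(0.00, 0.93) = 0.00
¬(0 ∧ ψ) = 1 − 0.00 = 1.00
(χ → ψ) → ¬(0 ∧ ψ) = min(1, 1 − 1.00 + 1.00) = min(1, 1.00) = 1.00
((χ → ψ) → ¬(0 ∧ ψ)) → φ = min(1, 1 − 1.00 + 0.77) = min(1, 0.77) = 0.77
φ → (((χ → ψ) → ¬(0 ∧ ψ)) → φ) = min(1, 1 − 0.77 + 0.77) = min(1, 1.00) = 1.00
(φ → (((χ → ψ) → ¬(0 ∧ ψ)) → φ)) ∧ ψ = min(1.00, 0.93) = 0.93
¬((φ → (((χ → ψ) → ¬(0 ∧ ψ)) → φ)) ∧ ψ) = 1 − 0.93 = 0.07
¬¬((φ → (((χ → ψ) → ¬(0 ∧ ψ)) → φ)) ∧ ψ) = 1 − 0.07 = 0.93

0.93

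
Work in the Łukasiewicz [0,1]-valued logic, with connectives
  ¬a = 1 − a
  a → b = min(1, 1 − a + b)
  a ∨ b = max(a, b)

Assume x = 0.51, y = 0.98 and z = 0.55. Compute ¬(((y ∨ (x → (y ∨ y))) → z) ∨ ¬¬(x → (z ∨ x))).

y ∨ y = max(0.98, 0.98) = 0.98
x → (y ∨ y) = min(1, 1 − 0.51 + 0.98) = min(1, 1.47) = 1.00
y ∨ (x → (y ∨ y)) = max(0.98, 1.00) = 1.00
(y ∨ (x → (y ∨ y))) → z = min(1, 1 − 1.00 + 0.55) = min(1, 0.55) = 0.55
z ∨ x = max(0.55, 0.51) = 0.55
x → (z ∨ x) = min(1, 1 − 0.51 + 0.55) = min(1, 1.04) = 1.00
¬(x → (z ∨ x)) = 1 − 1.00 = 0.00
¬¬(x → (z ∨ x)) = 1 − 0.00 = 1.00
((y ∨ (x → (y ∨ y))) → z) ∨ ¬¬(x → (z ∨ x)) = max(0.55, 1.00) = 1.00
¬(((y ∨ (x → (y ∨ y))) → z) ∨ ¬¬(x → (z ∨ x))) = 1 − 1.00 = 0.00

0.00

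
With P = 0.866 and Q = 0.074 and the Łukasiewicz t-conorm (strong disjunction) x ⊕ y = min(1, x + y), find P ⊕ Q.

P ⊕ Q = min(1, 0.866 + 0.074) = min(1, 0.940) = 0.940
For comparison, the Gödel t-conorm max(x, y) would give 0.866.

0.940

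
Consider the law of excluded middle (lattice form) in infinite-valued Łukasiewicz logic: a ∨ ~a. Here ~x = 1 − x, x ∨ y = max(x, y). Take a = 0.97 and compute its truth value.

~a = 1 − 0.97 = 0.03
a ∨ ~a = max(0.97, 0.03) = 0.97
(The value 0.97 < 1 shows this instance is not satisfied; not a Ł∞-tautology — its value is max(a, 1−a).)

0.97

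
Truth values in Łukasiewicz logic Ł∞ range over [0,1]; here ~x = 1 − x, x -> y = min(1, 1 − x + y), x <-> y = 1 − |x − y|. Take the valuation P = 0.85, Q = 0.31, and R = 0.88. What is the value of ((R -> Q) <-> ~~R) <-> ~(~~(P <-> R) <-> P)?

R -> Q = min(1, 1 − 0.88 + 0.31) = min(1, 0.43) = 0.43
~R = 1 − 0.88 = 0.12
~~R = 1 − 0.12 = 0.88
(R -> Q) <-> ~~R = 1 − |0.43 − 0.88| = 1 − 0.45 = 0.55
P <-> R = 1 − |0.85 − 0.88| = 1 − 0.03 = 0.97
~(P <-> R) = 1 − 0.97 = 0.03
~~(P <-> R) = 1 − 0.03 = 0.97
~~(P <-> R) <-> P = 1 − |0.97 − 0.85| = 1 − 0.12 = 0.88
~(~~(P <-> R) <-> P) = 1 − 0.88 = 0.12
((R -> Q) <-> ~~R) <-> ~(~~(P <-> R) <-> P) = 1 − |0.55 − 0.12| = 1 − 0.43 = 0.57

0.57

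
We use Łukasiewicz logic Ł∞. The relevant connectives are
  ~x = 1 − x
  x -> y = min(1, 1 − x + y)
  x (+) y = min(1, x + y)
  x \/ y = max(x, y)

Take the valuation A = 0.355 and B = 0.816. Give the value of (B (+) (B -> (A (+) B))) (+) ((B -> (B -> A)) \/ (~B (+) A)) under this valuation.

1.000

A (+) B = min(1, 0.355 + 0.816) = min(1, 1.171) = 1.000
B -> (A (+) B) = min(1, 1 − 0.816 + 1.000) = min(1, 1.184) = 1.000
B (+) (B -> (A (+) B)) = min(1, 0.816 + 1.000) = min(1, 1.816) = 1.000
B -> A = min(1, 1 − 0.816 + 0.355) = min(1, 0.539) = 0.539
B -> (B -> A) = min(1, 1 − 0.816 + 0.539) = min(1, 0.723) = 0.723
~B = 1 − 0.816 = 0.184
~B (+) A = min(1, 0.184 + 0.355) = min(1, 0.539) = 0.539
(B -> (B -> A)) \/ (~B (+) A) = max(0.723, 0.539) = 0.723
(B (+) (B -> (A (+) B))) (+) ((B -> (B -> A)) \/ (~B (+) A)) = min(1, 1.000 + 0.723) = min(1, 1.723) = 1.000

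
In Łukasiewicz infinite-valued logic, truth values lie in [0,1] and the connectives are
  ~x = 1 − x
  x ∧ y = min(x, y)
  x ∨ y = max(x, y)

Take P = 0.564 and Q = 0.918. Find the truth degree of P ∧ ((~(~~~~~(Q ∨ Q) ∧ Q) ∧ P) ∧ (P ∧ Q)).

0.564

Q ∨ Q = max(0.918, 0.918) = 0.918
~(Q ∨ Q) = 1 − 0.918 = 0.082
~~(Q ∨ Q) = 1 − 0.082 = 0.918
~~~(Q ∨ Q) = 1 − 0.918 = 0.082
~~~~(Q ∨ Q) = 1 − 0.082 = 0.918
~~~~~(Q ∨ Q) = 1 − 0.918 = 0.082
~~~~~(Q ∨ Q) ∧ Q = min(0.082, 0.918) = 0.082
~(~~~~~(Q ∨ Q) ∧ Q) = 1 − 0.082 = 0.918
~(~~~~~(Q ∨ Q) ∧ Q) ∧ P = min(0.918, 0.564) = 0.564
P ∧ Q = min(0.564, 0.918) = 0.564
(~(~~~~~(Q ∨ Q) ∧ Q) ∧ P) ∧ (P ∧ Q) = min(0.564, 0.564) = 0.564
P ∧ ((~(~~~~~(Q ∨ Q) ∧ Q) ∧ P) ∧ (P ∧ Q)) = min(0.564, 0.564) = 0.564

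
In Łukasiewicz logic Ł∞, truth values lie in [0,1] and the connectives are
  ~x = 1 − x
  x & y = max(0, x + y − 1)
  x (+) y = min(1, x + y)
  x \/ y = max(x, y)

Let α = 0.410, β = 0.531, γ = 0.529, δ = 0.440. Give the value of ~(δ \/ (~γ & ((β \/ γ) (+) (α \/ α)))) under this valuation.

0.560

~γ = 1 − 0.529 = 0.471
β \/ γ = max(0.531, 0.529) = 0.531
α \/ α = max(0.410, 0.410) = 0.410
(β \/ γ) (+) (α \/ α) = min(1, 0.531 + 0.410) = min(1, 0.941) = 0.941
~γ & ((β \/ γ) (+) (α \/ α)) = max(0, 0.471 + 0.941 − 1) = max(0, 0.412) = 0.412
δ \/ (~γ & ((β \/ γ) (+) (α \/ α))) = max(0.440, 0.412) = 0.440
~(δ \/ (~γ & ((β \/ γ) (+) (α \/ α)))) = 1 − 0.440 = 0.560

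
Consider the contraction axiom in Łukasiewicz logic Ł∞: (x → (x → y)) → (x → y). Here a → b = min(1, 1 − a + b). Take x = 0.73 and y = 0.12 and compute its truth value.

x → y = min(1, 1 − 0.73 + 0.12) = min(1, 0.39) = 0.39
x → (x → y) = min(1, 1 − 0.73 + 0.39) = min(1, 0.66) = 0.66
(x → (x → y)) → (x → y) = min(1, 1 − 0.66 + 0.39) = min(1, 0.73) = 0.73
(The value 0.73 < 1 shows this instance is not satisfied; fails in Ł∞ (the t-norm is not idempotent).)

0.73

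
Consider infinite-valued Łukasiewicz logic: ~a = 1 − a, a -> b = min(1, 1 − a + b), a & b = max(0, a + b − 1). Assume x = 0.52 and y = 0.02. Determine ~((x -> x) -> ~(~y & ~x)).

0.46

x -> x = min(1, 1 − 0.52 + 0.52) = min(1, 1.00) = 1.00
~y = 1 − 0.02 = 0.98
~x = 1 − 0.52 = 0.48
~y & ~x = max(0, 0.98 + 0.48 − 1) = max(0, 0.46) = 0.46
~(~y & ~x) = 1 − 0.46 = 0.54
(x -> x) -> ~(~y & ~x) = min(1, 1 − 1.00 + 0.54) = min(1, 0.54) = 0.54
~((x -> x) -> ~(~y & ~x)) = 1 − 0.54 = 0.46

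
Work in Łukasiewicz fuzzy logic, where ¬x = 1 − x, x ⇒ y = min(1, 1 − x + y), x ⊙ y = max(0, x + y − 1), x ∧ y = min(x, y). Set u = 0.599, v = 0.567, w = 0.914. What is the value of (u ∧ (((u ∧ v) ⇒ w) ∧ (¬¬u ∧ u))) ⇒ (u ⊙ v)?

u ∧ v = min(0.599, 0.567) = 0.567
(u ∧ v) ⇒ w = min(1, 1 − 0.567 + 0.914) = min(1, 1.347) = 1.000
¬u = 1 − 0.599 = 0.401
¬¬u = 1 − 0.401 = 0.599
¬¬u ∧ u = min(0.599, 0.599) = 0.599
((u ∧ v) ⇒ w) ∧ (¬¬u ∧ u) = min(1.000, 0.599) = 0.599
u ∧ (((u ∧ v) ⇒ w) ∧ (¬¬u ∧ u)) = min(0.599, 0.599) = 0.599
u ⊙ v = max(0, 0.599 + 0.567 − 1) = max(0, 0.166) = 0.166
(u ∧ (((u ∧ v) ⇒ w) ∧ (¬¬u ∧ u))) ⇒ (u ⊙ v) = min(1, 1 − 0.599 + 0.166) = min(1, 0.567) = 0.567

0.567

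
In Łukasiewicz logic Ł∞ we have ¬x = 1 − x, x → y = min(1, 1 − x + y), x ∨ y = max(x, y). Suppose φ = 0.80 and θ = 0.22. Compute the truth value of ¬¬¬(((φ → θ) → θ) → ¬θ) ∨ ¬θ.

φ → θ = min(1, 1 − 0.80 + 0.22) = min(1, 0.42) = 0.42
(φ → θ) → θ = min(1, 1 − 0.42 + 0.22) = min(1, 0.80) = 0.80
¬θ = 1 − 0.22 = 0.78
((φ → θ) → θ) → ¬θ = min(1, 1 − 0.80 + 0.78) = min(1, 0.98) = 0.98
¬(((φ → θ) → θ) → ¬θ) = 1 − 0.98 = 0.02
¬¬(((φ → θ) → θ) → ¬θ) = 1 − 0.02 = 0.98
¬¬¬(((φ → θ) → θ) → ¬θ) = 1 − 0.98 = 0.02
¬¬¬(((φ → θ) → θ) → ¬θ) ∨ ¬θ = max(0.02, 0.78) = 0.78

0.78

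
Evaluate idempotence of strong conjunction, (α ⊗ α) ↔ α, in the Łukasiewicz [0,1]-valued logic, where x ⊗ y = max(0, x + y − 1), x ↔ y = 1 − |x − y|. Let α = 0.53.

α ⊗ α = max(0, 0.53 + 0.53 − 1) = max(0, 0.06) = 0.06
(α ⊗ α) ↔ α = 1 − |0.06 − 0.53| = 1 − 0.47 = 0.53
(The value 0.53 < 1 shows this instance is not satisfied; fails in Ł∞ since a ⊗ a = max(0, 2a−1) ≠ a in general.)

0.53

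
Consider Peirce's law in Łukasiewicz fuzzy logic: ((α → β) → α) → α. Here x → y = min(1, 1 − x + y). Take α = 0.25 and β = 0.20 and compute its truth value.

α → β = min(1, 1 − 0.25 + 0.20) = min(1, 0.95) = 0.95
(α → β) → α = min(1, 1 − 0.95 + 0.25) = min(1, 0.30) = 0.30
((α → β) → α) → α = min(1, 1 − 0.30 + 0.25) = min(1, 0.95) = 0.95
(The value 0.95 < 1 shows this instance is not satisfied; not a Ł∞-tautology in general.)

0.95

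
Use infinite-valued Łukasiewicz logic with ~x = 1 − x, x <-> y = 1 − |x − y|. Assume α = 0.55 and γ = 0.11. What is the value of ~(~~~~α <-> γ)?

0.44

~α = 1 − 0.55 = 0.45
~~α = 1 − 0.45 = 0.55
~~~α = 1 − 0.55 = 0.45
~~~~α = 1 − 0.45 = 0.55
~~~~α <-> γ = 1 − |0.55 − 0.11| = 1 − 0.44 = 0.56
~(~~~~α <-> γ) = 1 − 0.56 = 0.44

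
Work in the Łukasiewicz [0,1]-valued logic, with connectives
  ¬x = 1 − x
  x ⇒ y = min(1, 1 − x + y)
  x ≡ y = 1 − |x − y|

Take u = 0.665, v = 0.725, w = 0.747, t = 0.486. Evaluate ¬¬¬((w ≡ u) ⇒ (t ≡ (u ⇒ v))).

w ≡ u = 1 − |0.747 − 0.665| = 1 − 0.082 = 0.918
u ⇒ v = min(1, 1 − 0.665 + 0.725) = min(1, 1.060) = 1.000
t ≡ (u ⇒ v) = 1 − |0.486 − 1.000| = 1 − 0.514 = 0.486
(w ≡ u) ⇒ (t ≡ (u ⇒ v)) = min(1, 1 − 0.918 + 0.486) = min(1, 0.568) = 0.568
¬((w ≡ u) ⇒ (t ≡ (u ⇒ v))) = 1 − 0.568 = 0.432
¬¬((w ≡ u) ⇒ (t ≡ (u ⇒ v))) = 1 − 0.432 = 0.568
¬¬¬((w ≡ u) ⇒ (t ≡ (u ⇒ v))) = 1 − 0.568 = 0.432

0.432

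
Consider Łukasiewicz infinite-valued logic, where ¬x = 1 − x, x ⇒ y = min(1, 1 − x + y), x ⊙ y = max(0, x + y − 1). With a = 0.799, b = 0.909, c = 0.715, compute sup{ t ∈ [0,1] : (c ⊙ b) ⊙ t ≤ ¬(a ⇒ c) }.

0.460

c ⊙ b = max(0, 0.715 + 0.909 − 1) = max(0, 0.624) = 0.624
So the left factor is c ⊙ b = 0.624.
a ⇒ c = min(1, 1 − 0.799 + 0.715) = min(1, 0.916) = 0.916
¬(a ⇒ c) = 1 − 0.916 = 0.084
So the right-hand bound is ¬(a ⇒ c) = 0.084.
The residuum of the Łukasiewicz t-norm gives the supremum: min(1, 1 − 0.624 + 0.084).
1 − 0.624 + 0.084 = 0.460, so t = min(1, 0.460) = 0.460.
Check: 0.624 ⊙ 0.460 = max(0, 0.084) = 0.084 ≤ 0.084.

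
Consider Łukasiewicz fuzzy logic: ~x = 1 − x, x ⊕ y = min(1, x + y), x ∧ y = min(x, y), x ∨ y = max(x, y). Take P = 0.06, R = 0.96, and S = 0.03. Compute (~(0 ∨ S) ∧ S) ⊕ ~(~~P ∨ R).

0.07

0 ∨ S = max(0.00, 0.03) = 0.03
~(0 ∨ S) = 1 − 0.03 = 0.97
~(0 ∨ S) ∧ S = min(0.97, 0.03) = 0.03
~P = 1 − 0.06 = 0.94
~~P = 1 − 0.94 = 0.06
~~P ∨ R = max(0.06, 0.96) = 0.96
~(~~P ∨ R) = 1 − 0.96 = 0.04
(~(0 ∨ S) ∧ S) ⊕ ~(~~P ∨ R) = min(1, 0.03 + 0.04) = min(1, 0.07) = 0.07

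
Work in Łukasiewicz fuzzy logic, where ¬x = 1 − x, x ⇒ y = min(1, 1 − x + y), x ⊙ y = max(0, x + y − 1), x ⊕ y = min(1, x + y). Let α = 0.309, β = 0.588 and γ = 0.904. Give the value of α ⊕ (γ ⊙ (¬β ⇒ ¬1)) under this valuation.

0.801

¬β = 1 − 0.588 = 0.412
¬1 = 1 − 1.000 = 0.000
¬β ⇒ ¬1 = min(1, 1 − 0.412 + 0.000) = min(1, 0.588) = 0.588
γ ⊙ (¬β ⇒ ¬1) = max(0, 0.904 + 0.588 − 1) = max(0, 0.492) = 0.492
α ⊕ (γ ⊙ (¬β ⇒ ¬1)) = min(1, 0.309 + 0.492) = min(1, 0.801) = 0.801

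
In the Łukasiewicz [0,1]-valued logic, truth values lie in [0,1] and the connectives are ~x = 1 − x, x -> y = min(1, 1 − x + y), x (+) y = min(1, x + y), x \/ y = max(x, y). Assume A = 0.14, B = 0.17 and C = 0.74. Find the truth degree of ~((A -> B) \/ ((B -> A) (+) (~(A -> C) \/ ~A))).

A -> B = min(1, 1 − 0.14 + 0.17) = min(1, 1.03) = 1.00
B -> A = min(1, 1 − 0.17 + 0.14) = min(1, 0.97) = 0.97
A -> C = min(1, 1 − 0.14 + 0.74) = min(1, 1.60) = 1.00
~(A -> C) = 1 − 1.00 = 0.00
~A = 1 − 0.14 = 0.86
~(A -> C) \/ ~A = max(0.00, 0.86) = 0.86
(B -> A) (+) (~(A -> C) \/ ~A) = min(1, 0.97 + 0.86) = min(1, 1.83) = 1.00
(A -> B) \/ ((B -> A) (+) (~(A -> C) \/ ~A)) = max(1.00, 1.00) = 1.00
~((A -> B) \/ ((B -> A) (+) (~(A -> C) \/ ~A))) = 1 − 1.00 = 0.00

0.00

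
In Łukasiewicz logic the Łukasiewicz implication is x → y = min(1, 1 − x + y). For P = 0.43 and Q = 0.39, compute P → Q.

0.96

P → Q = min(1, 1 − 0.43 + 0.39) = min(1, 0.96) = 0.96
For comparison, the Gödel implication (1 if x ≤ y else y) would give 0.39.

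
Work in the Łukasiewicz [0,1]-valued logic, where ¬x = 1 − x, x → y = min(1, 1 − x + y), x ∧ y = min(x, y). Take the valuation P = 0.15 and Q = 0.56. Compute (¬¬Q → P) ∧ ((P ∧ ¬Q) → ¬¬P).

¬Q = 1 − 0.56 = 0.44
¬¬Q = 1 − 0.44 = 0.56
¬¬Q → P = min(1, 1 − 0.56 + 0.15) = min(1, 0.59) = 0.59
P ∧ ¬Q = min(0.15, 0.44) = 0.15
¬P = 1 − 0.15 = 0.85
¬¬P = 1 − 0.85 = 0.15
(P ∧ ¬Q) → ¬¬P = min(1, 1 − 0.15 + 0.15) = min(1, 1.00) = 1.00
(¬¬Q → P) ∧ ((P ∧ ¬Q) → ¬¬P) = min(0.59, 1.00) = 0.59

0.59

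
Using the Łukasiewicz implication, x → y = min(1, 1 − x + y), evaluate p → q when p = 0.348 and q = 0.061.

0.713

p → q = min(1, 1 − 0.348 + 0.061) = min(1, 0.713) = 0.713
For comparison, the Gödel implication (1 if x ≤ y else y) would give 0.061.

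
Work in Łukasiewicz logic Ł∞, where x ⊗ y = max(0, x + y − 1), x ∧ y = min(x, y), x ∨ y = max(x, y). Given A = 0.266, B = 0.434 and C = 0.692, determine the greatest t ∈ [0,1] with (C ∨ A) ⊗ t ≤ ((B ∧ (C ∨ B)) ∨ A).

0.742

C ∨ A = max(0.692, 0.266) = 0.692
So the left factor is C ∨ A = 0.692.
C ∨ B = max(0.692, 0.434) = 0.692
B ∧ (C ∨ B) = min(0.434, 0.692) = 0.434
(B ∧ (C ∨ B)) ∨ A = max(0.434, 0.266) = 0.434
So the right-hand bound is (B ∧ (C ∨ B)) ∨ A = 0.434.
The residuum of the Łukasiewicz t-norm gives the supremum: min(1, 1 − 0.692 + 0.434).
1 − 0.692 + 0.434 = 0.742, so t = min(1, 0.742) = 0.742.
Check: 0.692 ⊗ 0.742 = max(0, 0.434) = 0.434 ≤ 0.434.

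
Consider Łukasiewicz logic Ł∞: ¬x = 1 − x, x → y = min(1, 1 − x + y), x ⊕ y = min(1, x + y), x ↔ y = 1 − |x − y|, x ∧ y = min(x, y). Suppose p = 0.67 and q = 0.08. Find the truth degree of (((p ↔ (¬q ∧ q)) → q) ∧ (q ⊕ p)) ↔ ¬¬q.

¬q = 1 − 0.08 = 0.92
¬q ∧ q = min(0.92, 0.08) = 0.08
p ↔ (¬q ∧ q) = 1 − |0.67 − 0.08| = 1 − 0.59 = 0.41
(p ↔ (¬q ∧ q)) → q = min(1, 1 − 0.41 + 0.08) = min(1, 0.67) = 0.67
q ⊕ p = min(1, 0.08 + 0.67) = min(1, 0.75) = 0.75
((p ↔ (¬q ∧ q)) → q) ∧ (q ⊕ p) = min(0.67, 0.75) = 0.67
¬¬q = 1 − 0.92 = 0.08
(((p ↔ (¬q ∧ q)) → q) ∧ (q ⊕ p)) ↔ ¬¬q = 1 − |0.67 − 0.08| = 1 − 0.59 = 0.41

0.41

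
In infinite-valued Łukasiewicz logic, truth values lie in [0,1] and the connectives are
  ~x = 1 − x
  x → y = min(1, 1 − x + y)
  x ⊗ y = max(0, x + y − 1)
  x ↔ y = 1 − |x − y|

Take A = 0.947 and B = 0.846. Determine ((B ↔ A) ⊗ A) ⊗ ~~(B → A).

B ↔ A = 1 − |0.846 − 0.947| = 1 − 0.101 = 0.899
(B ↔ A) ⊗ A = max(0, 0.899 + 0.947 − 1) = max(0, 0.846) = 0.846
B → A = min(1, 1 − 0.846 + 0.947) = min(1, 1.101) = 1.000
~(B → A) = 1 − 1.000 = 0.000
~~(B → A) = 1 − 0.000 = 1.000
((B ↔ A) ⊗ A) ⊗ ~~(B → A) = max(0, 0.846 + 1.000 − 1) = max(0, 0.846) = 0.846

0.846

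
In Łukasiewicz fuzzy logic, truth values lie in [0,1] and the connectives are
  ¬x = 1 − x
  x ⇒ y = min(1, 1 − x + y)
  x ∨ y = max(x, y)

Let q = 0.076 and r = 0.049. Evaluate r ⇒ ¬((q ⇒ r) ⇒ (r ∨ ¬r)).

q ⇒ r = min(1, 1 − 0.076 + 0.049) = min(1, 0.973) = 0.973
¬r = 1 − 0.049 = 0.951
r ∨ ¬r = max(0.049, 0.951) = 0.951
(q ⇒ r) ⇒ (r ∨ ¬r) = min(1, 1 − 0.973 + 0.951) = min(1, 0.978) = 0.978
¬((q ⇒ r) ⇒ (r ∨ ¬r)) = 1 − 0.978 = 0.022
r ⇒ ¬((q ⇒ r) ⇒ (r ∨ ¬r)) = min(1, 1 − 0.049 + 0.022) = min(1, 0.973) = 0.973

0.973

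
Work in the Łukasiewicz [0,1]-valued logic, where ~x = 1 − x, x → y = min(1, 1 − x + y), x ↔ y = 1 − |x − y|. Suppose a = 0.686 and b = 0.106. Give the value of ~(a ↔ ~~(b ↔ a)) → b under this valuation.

b ↔ a = 1 − |0.106 − 0.686| = 1 − 0.580 = 0.420
~(b ↔ a) = 1 − 0.420 = 0.580
~~(b ↔ a) = 1 − 0.580 = 0.420
a ↔ ~~(b ↔ a) = 1 − |0.686 − 0.420| = 1 − 0.266 = 0.734
~(a ↔ ~~(b ↔ a)) = 1 − 0.734 = 0.266
~(a ↔ ~~(b ↔ a)) → b = min(1, 1 − 0.266 + 0.106) = min(1, 0.840) = 0.840

0.840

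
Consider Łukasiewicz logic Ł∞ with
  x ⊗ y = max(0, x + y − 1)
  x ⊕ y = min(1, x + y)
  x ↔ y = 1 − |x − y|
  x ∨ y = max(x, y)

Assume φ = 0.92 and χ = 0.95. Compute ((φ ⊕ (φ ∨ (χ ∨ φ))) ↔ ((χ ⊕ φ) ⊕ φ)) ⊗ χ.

χ ∨ φ = max(0.95, 0.92) = 0.95
φ ∨ (χ ∨ φ) = max(0.92, 0.95) = 0.95
φ ⊕ (φ ∨ (χ ∨ φ)) = min(1, 0.92 + 0.95) = min(1, 1.87) = 1.00
χ ⊕ φ = min(1, 0.95 + 0.92) = min(1, 1.87) = 1.00
(χ ⊕ φ) ⊕ φ = min(1, 1.00 + 0.92) = min(1, 1.92) = 1.00
(φ ⊕ (φ ∨ (χ ∨ φ))) ↔ ((χ ⊕ φ) ⊕ φ) = 1 − |1.00 − 1.00| = 1 − 0.00 = 1.00
((φ ⊕ (φ ∨ (χ ∨ φ))) ↔ ((χ ⊕ φ) ⊕ φ)) ⊗ χ = max(0, 1.00 + 0.95 − 1) = max(0, 0.95) = 0.95

0.95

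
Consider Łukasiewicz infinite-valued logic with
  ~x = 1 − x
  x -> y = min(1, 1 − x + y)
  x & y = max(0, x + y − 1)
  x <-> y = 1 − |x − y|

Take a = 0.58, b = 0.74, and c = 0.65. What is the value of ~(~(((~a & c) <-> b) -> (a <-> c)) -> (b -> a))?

0.00

~a = 1 − 0.58 = 0.42
~a & c = max(0, 0.42 + 0.65 − 1) = max(0, 0.07) = 0.07
(~a & c) <-> b = 1 − |0.07 − 0.74| = 1 − 0.67 = 0.33
a <-> c = 1 − |0.58 − 0.65| = 1 − 0.07 = 0.93
((~a & c) <-> b) -> (a <-> c) = min(1, 1 − 0.33 + 0.93) = min(1, 1.60) = 1.00
~(((~a & c) <-> b) -> (a <-> c)) = 1 − 1.00 = 0.00
b -> a = min(1, 1 − 0.74 + 0.58) = min(1, 0.84) = 0.84
~(((~a & c) <-> b) -> (a <-> c)) -> (b -> a) = min(1, 1 − 0.00 + 0.84) = min(1, 1.84) = 1.00
~(~(((~a & c) <-> b) -> (a <-> c)) -> (b -> a)) = 1 − 1.00 = 0.00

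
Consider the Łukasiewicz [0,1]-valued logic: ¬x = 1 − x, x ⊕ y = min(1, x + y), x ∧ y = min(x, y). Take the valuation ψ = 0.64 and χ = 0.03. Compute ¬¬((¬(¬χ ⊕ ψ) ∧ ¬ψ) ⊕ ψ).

¬χ = 1 − 0.03 = 0.97
¬χ ⊕ ψ = min(1, 0.97 + 0.64) = min(1, 1.61) = 1.00
¬(¬χ ⊕ ψ) = 1 − 1.00 = 0.00
¬ψ = 1 − 0.64 = 0.36
¬(¬χ ⊕ ψ) ∧ ¬ψ = min(0.00, 0.36) = 0.00
(¬(¬χ ⊕ ψ) ∧ ¬ψ) ⊕ ψ = min(1, 0.00 + 0.64) = min(1, 0.64) = 0.64
¬((¬(¬χ ⊕ ψ) ∧ ¬ψ) ⊕ ψ) = 1 − 0.64 = 0.36
¬¬((¬(¬χ ⊕ ψ) ∧ ¬ψ) ⊕ ψ) = 1 − 0.36 = 0.64

0.64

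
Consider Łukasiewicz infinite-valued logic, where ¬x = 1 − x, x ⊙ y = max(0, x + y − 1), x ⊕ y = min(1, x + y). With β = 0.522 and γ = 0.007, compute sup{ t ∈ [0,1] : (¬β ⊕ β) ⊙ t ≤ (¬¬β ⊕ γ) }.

0.529

¬β = 1 − 0.522 = 0.478
¬β ⊕ β = min(1, 0.478 + 0.522) = min(1, 1.000) = 1.000
So the left factor is ¬β ⊕ β = 1.000.
¬¬β = 1 − 0.478 = 0.522
¬¬β ⊕ γ = min(1, 0.522 + 0.007) = min(1, 0.529) = 0.529
So the right-hand bound is ¬¬β ⊕ γ = 0.529.
The residuum of the Łukasiewicz t-norm gives the supremum: min(1, 1 − 1.000 + 0.529).
1 − 1.000 + 0.529 = 0.529, so t = min(1, 0.529) = 0.529.
Check: 1.000 ⊙ 0.529 = max(0, 0.529) = 0.529 ≤ 0.529.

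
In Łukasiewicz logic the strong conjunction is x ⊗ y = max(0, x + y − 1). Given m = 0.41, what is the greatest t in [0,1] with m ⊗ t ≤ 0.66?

1.00

The residuum of the Łukasiewicz t-norm gives the supremum: min(1, 1 − 0.41 + 0.66).
1 − 0.41 + 0.66 = 1.25, so t = min(1, 1.25) = 1.00.
Check: 0.41 ⊗ 1.00 = max(0, 0.41) = 0.41 ≤ 0.66.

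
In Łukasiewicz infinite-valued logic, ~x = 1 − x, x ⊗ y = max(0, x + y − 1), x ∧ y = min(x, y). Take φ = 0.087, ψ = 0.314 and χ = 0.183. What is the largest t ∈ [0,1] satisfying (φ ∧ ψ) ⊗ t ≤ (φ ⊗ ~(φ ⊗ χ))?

1.000

φ ∧ ψ = min(0.087, 0.314) = 0.087
So the left factor is φ ∧ ψ = 0.087.
φ ⊗ χ = max(0, 0.087 + 0.183 − 1) = max(0, -0.730) = 0.000
~(φ ⊗ χ) = 1 − 0.000 = 1.000
φ ⊗ ~(φ ⊗ χ) = max(0, 0.087 + 1.000 − 1) = max(0, 0.087) = 0.087
So the right-hand bound is φ ⊗ ~(φ ⊗ χ) = 0.087.
The residuum of the Łukasiewicz t-norm gives the supremum: min(1, 1 − 0.087 + 0.087).
1 − 0.087 + 0.087 = 1.000, so t = min(1, 1.000) = 1.000.
Check: 0.087 ⊗ 1.000 = max(0, 0.087) = 0.087 ≤ 0.087.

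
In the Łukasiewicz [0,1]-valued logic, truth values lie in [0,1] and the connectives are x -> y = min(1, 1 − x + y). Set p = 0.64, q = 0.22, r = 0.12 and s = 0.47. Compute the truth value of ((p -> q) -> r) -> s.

0.93

p -> q = min(1, 1 − 0.64 + 0.22) = min(1, 0.58) = 0.58
(p -> q) -> r = min(1, 1 − 0.58 + 0.12) = min(1, 0.54) = 0.54
((p -> q) -> r) -> s = min(1, 1 − 0.54 + 0.47) = min(1, 0.93) = 0.93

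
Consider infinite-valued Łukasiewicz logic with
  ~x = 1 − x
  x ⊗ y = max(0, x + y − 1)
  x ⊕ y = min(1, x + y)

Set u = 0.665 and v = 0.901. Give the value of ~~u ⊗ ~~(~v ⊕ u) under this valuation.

~u = 1 − 0.665 = 0.335
~~u = 1 − 0.335 = 0.665
~v = 1 − 0.901 = 0.099
~v ⊕ u = min(1, 0.099 + 0.665) = min(1, 0.764) = 0.764
~(~v ⊕ u) = 1 − 0.764 = 0.236
~~(~v ⊕ u) = 1 − 0.236 = 0.764
~~u ⊗ ~~(~v ⊕ u) = max(0, 0.665 + 0.764 − 1) = max(0, 0.429) = 0.429

0.429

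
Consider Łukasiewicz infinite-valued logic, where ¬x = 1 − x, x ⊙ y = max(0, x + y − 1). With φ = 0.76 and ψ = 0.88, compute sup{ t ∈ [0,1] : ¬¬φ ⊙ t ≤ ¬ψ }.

0.36

¬φ = 1 − 0.76 = 0.24
¬¬φ = 1 − 0.24 = 0.76
So the left factor is ¬¬φ = 0.76.
¬ψ = 1 − 0.88 = 0.12
So the right-hand bound is ¬ψ = 0.12.
The residuum of the Łukasiewicz t-norm gives the supremum: min(1, 1 − 0.76 + 0.12).
1 − 0.76 + 0.12 = 0.36, so t = min(1, 0.36) = 0.36.
Check: 0.76 ⊙ 0.36 = max(0, 0.12) = 0.12 ≤ 0.12.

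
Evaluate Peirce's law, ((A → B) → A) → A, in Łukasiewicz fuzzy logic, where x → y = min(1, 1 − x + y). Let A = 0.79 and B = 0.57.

A → B = min(1, 1 − 0.79 + 0.57) = min(1, 0.78) = 0.78
(A → B) → A = min(1, 1 − 0.78 + 0.79) = min(1, 1.01) = 1.00
((A → B) → A) → A = min(1, 1 − 1.00 + 0.79) = min(1, 0.79) = 0.79
(The value 0.79 < 1 shows this instance is not satisfied; not a Ł∞-tautology in general.)

0.79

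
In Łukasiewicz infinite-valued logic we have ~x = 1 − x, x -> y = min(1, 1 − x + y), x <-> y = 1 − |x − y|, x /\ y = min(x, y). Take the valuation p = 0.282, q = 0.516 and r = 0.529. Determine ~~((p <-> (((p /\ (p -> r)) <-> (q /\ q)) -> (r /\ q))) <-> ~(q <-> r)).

p -> r = min(1, 1 − 0.282 + 0.529) = min(1, 1.247) = 1.000
p /\ (p -> r) = min(0.282, 1.000) = 0.282
q /\ q = min(0.516, 0.516) = 0.516
(p /\ (p -> r)) <-> (q /\ q) = 1 − |0.282 − 0.516| = 1 − 0.234 = 0.766
r /\ q = min(0.529, 0.516) = 0.516
((p /\ (p -> r)) <-> (q /\ q)) -> (r /\ q) = min(1, 1 − 0.766 + 0.516) = min(1, 0.750) = 0.750
p <-> (((p /\ (p -> r)) <-> (q /\ q)) -> (r /\ q)) = 1 − |0.282 − 0.750| = 1 − 0.468 = 0.532
q <-> r = 1 − |0.516 − 0.529| = 1 − 0.013 = 0.987
~(q <-> r) = 1 − 0.987 = 0.013
(p <-> (((p /\ (p -> r)) <-> (q /\ q)) -> (r /\ q))) <-> ~(q <-> r) = 1 − |0.532 − 0.013| = 1 − 0.519 = 0.481
~((p <-> (((p /\ (p -> r)) <-> (q /\ q)) -> (r /\ q))) <-> ~(q <-> r)) = 1 − 0.481 = 0.519
~~((p <-> (((p /\ (p -> r)) <-> (q /\ q)) -> (r /\ q))) <-> ~(q <-> r)) = 1 − 0.519 = 0.481

0.481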